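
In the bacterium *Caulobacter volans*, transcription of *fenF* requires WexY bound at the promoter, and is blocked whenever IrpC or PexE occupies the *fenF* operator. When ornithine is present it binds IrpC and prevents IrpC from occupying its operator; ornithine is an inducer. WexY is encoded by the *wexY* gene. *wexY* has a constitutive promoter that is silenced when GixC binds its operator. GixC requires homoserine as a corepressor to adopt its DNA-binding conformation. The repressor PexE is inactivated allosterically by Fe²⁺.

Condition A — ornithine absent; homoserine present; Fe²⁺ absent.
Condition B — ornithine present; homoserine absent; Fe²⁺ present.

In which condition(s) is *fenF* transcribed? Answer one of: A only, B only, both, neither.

Condition A:
Ornithine is absent, so IrpC is active.
Homoserine is present, so GixC is active.
With repressor GixC bound, *wexY* is not transcribed.
So WexY is not produced.
Fe²⁺ is absent, so PexE is active.
With repressor IrpC bound, *fenF* is not transcribed.
→ *fenF* is OFF in A.
Condition B:
Ornithine is present, so IrpC is inactive.
Homoserine is absent, so GixC is inactive.
With no repressor bound, *wexY* is transcribed.
So WexY is produced and active.
Fe²⁺ is present, so PexE is inactive.
No repressor is bound and WexY is active, so *fenF* is transcribed.
→ *fenF* is ON in B.

B only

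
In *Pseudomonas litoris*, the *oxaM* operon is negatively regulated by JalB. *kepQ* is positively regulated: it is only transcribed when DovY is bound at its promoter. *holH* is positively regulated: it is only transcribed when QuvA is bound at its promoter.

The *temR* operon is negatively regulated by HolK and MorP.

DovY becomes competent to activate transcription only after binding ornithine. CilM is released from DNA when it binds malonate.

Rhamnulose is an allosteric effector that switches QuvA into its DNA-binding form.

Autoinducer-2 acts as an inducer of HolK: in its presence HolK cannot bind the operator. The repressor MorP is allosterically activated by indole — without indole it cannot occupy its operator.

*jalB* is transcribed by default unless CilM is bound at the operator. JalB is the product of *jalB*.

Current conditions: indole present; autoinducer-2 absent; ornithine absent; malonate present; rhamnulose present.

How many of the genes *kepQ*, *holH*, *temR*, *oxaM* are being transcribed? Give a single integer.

Ornithine is absent, so DovY is inactive.
Required activator DovY is absent, so *kepQ* is not transcribed.
→ *kepQ* is OFF.
Rhamnulose is present, so QuvA is active.
No repressor is bound and QuvA is active, so *holH* is transcribed.
→ *holH* is ON.
Autoinducer-2 is absent, so HolK is active.
Indole is present, so MorP is active.
With repressor HolK bound, *temR* is not transcribed.
→ *temR* is OFF.
Malonate is present, so CilM is inactive.
With no repressor bound, *jalB* is transcribed.
So JalB is produced and active.
With repressor JalB bound, *oxaM* is not transcribed.
→ *oxaM* is OFF.
1 of the 4 genes is transcribed.

1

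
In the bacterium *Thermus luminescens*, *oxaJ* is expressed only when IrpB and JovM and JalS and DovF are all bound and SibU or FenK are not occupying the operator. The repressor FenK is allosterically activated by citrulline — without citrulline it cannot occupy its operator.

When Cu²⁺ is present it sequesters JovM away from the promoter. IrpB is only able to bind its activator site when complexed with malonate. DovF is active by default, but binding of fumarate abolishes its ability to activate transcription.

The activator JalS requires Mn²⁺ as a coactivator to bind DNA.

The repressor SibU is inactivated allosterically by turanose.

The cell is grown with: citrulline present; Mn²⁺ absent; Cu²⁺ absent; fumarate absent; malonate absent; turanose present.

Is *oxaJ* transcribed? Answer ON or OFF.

OFF

Turanose is present, so SibU is inactive.
Citrulline is present, so FenK is active.
Malonate is absent, so IrpB is inactive.
Cu²⁺ is absent, so JovM is active.
Mn²⁺ is absent, so JalS is inactive.
Fumarate is absent, so DovF is active.
With repressor FenK bound, *oxaJ* is not transcribed.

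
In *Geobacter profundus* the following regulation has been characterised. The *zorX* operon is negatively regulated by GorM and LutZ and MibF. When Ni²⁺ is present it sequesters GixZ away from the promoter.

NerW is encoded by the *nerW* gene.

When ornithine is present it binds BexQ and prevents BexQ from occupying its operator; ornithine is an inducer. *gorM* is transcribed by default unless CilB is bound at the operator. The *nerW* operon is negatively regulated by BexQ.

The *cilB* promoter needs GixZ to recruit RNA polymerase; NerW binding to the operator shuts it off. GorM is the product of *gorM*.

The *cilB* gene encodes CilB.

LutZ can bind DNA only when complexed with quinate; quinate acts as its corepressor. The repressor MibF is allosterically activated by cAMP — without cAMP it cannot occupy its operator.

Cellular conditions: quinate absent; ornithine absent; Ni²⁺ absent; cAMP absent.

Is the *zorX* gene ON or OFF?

ON

Ni²⁺ is absent, so GixZ is active.
Ornithine is absent, so BexQ is active.
With repressor BexQ bound, *nerW* is not transcribed.
So NerW is not produced.
No repressor is bound and GixZ is active, so *cilB* is transcribed.
So CilB is produced and active.
With repressor CilB bound, *gorM* is not transcribed.
So GorM is not produced.
Quinate is absent, so LutZ is inactive.
cAMP is absent, so MibF is inactive.
With no repressor bound, *zorX* is transcribed.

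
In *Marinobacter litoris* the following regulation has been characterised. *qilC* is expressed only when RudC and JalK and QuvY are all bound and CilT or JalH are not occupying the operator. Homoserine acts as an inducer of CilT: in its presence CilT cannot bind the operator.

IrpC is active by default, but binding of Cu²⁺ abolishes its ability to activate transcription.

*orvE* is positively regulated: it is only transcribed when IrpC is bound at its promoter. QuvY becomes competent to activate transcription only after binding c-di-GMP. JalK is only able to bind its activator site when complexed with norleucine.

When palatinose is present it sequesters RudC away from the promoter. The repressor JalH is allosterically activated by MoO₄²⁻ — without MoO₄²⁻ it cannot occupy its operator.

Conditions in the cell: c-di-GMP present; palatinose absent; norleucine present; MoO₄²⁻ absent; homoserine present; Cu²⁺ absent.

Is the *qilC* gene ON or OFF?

ON

Homoserine is present, so CilT is inactive.
Palatinose is absent, so RudC is active.
MoO₄²⁻ is absent, so JalH is inactive.
Norleucine is present, so JalK is active.
c-di-GMP is present, so QuvY is active.
No repressor is bound and RudC and JalK and QuvY are active, so *qilC* is transcribed.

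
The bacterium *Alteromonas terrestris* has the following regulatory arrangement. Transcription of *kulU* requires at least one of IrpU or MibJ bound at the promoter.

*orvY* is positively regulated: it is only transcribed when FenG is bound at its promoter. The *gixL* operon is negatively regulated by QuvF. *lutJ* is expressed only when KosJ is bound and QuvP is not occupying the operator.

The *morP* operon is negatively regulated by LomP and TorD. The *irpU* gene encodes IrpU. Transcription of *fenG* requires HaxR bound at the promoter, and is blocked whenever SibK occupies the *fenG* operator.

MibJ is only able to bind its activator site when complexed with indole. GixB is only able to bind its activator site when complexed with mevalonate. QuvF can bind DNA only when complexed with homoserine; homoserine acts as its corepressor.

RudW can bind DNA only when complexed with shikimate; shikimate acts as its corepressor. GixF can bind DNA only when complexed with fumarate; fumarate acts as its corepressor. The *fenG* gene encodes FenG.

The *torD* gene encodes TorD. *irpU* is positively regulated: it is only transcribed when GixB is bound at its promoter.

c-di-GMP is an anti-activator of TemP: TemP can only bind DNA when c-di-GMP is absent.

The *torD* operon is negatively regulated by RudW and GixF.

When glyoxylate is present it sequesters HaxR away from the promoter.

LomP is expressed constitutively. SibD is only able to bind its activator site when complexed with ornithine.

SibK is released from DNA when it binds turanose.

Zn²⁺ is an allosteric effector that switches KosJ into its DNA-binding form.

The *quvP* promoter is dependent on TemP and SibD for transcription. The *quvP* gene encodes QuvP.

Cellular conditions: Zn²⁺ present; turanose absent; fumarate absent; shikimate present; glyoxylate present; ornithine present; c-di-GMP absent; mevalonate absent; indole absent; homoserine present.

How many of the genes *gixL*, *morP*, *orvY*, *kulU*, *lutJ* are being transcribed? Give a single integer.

0

Homoserine is present, so QuvF is active.
With repressor QuvF bound, *gixL* is not transcribed.
→ *gixL* is OFF.
LomP is produced constitutively and is active.
Shikimate is present, so RudW is active.
Fumarate is absent, so GixF is inactive.
With repressor RudW bound, *torD* is not transcribed.
So TorD is not produced.
With repressor LomP bound, *morP* is not transcribed.
→ *morP* is OFF.
Turanose is absent, so SibK is active.
Glyoxylate is present, so HaxR is inactive.
With repressor SibK bound, *fenG* is not transcribed.
So FenG is not produced.
Required activator FenG is absent, so *orvY* is not transcribed.
→ *orvY* is OFF.
Mevalonate is absent, so GixB is inactive.
Required activator GixB is absent, so *irpU* is not transcribed.
So IrpU is not produced.
Indole is absent, so MibJ is inactive.
No activator is available at the *kulU* promoter, so *kulU* is not transcribed.
→ *kulU* is OFF.
c-di-GMP is absent, so TemP is active.
Ornithine is present, so SibD is active.
No repressor is bound and TemP and SibD are active, so *quvP* is transcribed.
So QuvP is produced and active.
Zn²⁺ is present, so KosJ is active.
With repressor QuvP bound, *lutJ* is not transcribed.
→ *lutJ* is OFF.
0 of the 5 genes are transcribed.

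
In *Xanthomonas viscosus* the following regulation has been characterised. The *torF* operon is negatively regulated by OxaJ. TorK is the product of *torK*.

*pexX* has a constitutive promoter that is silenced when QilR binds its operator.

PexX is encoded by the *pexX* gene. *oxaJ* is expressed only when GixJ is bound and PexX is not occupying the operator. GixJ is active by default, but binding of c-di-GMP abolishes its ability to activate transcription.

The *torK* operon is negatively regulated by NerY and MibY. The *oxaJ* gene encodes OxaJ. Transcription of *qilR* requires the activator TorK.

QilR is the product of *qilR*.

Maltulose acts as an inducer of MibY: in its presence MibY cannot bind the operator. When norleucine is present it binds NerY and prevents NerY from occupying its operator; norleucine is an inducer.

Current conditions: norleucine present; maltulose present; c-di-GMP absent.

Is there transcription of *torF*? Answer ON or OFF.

OFF

Norleucine is present, so NerY is inactive.
Maltulose is present, so MibY is inactive.
With no repressor bound, *torK* is transcribed.
So TorK is produced and active.
No repressor is bound and TorK is active, so *qilR* is transcribed.
So QilR is produced and active.
With repressor QilR bound, *pexX* is not transcribed.
So PexX is not produced.
c-di-GMP is absent, so GixJ is active.
No repressor is bound and GixJ is active, so *oxaJ* is transcribed.
So OxaJ is produced and active.
With repressor OxaJ bound, *torF* is not transcribed.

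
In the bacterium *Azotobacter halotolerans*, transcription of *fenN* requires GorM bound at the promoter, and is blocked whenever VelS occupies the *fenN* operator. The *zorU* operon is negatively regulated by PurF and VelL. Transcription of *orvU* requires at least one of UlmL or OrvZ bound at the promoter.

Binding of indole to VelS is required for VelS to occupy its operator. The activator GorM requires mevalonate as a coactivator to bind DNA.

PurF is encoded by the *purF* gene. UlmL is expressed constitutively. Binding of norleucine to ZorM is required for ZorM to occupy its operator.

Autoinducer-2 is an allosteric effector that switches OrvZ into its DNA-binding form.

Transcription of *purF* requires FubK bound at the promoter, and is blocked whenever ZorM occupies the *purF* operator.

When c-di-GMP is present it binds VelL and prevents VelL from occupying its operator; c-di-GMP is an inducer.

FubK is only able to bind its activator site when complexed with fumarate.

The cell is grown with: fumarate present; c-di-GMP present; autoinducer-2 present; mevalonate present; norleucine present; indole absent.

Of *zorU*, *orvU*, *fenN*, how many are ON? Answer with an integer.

Fumarate is present, so FubK is active.
Norleucine is present, so ZorM is active.
With repressor ZorM bound, *purF* is not transcribed.
So PurF is not produced.
c-di-GMP is present, so VelL is inactive.
With no repressor bound, *zorU* is transcribed.
→ *zorU* is ON.
UlmL is produced constitutively and is active.
Autoinducer-2 is present, so OrvZ is active.
Activator UlmL is present, so *orvU* is transcribed.
→ *orvU* is ON.
Indole is absent, so VelS is inactive.
Mevalonate is present, so GorM is active.
No repressor is bound and GorM is active, so *fenN* is transcribed.
→ *fenN* is ON.
3 of the 3 genes are transcribed.

3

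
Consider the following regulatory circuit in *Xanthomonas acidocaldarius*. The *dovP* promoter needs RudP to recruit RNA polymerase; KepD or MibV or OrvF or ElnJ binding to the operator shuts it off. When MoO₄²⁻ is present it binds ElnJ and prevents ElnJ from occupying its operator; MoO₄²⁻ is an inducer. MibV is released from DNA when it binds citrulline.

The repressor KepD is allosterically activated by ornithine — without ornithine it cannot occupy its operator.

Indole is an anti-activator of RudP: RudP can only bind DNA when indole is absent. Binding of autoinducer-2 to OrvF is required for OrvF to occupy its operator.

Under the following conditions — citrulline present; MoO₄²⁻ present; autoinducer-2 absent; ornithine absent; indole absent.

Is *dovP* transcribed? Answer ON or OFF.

Ornithine is absent, so KepD is inactive.
Citrulline is present, so MibV is inactive.
Autoinducer-2 is absent, so OrvF is inactive.
Indole is absent, so RudP is active.
MoO₄²⁻ is present, so ElnJ is inactive.
No repressor is bound and RudP is active, so *dovP* is transcribed.

ON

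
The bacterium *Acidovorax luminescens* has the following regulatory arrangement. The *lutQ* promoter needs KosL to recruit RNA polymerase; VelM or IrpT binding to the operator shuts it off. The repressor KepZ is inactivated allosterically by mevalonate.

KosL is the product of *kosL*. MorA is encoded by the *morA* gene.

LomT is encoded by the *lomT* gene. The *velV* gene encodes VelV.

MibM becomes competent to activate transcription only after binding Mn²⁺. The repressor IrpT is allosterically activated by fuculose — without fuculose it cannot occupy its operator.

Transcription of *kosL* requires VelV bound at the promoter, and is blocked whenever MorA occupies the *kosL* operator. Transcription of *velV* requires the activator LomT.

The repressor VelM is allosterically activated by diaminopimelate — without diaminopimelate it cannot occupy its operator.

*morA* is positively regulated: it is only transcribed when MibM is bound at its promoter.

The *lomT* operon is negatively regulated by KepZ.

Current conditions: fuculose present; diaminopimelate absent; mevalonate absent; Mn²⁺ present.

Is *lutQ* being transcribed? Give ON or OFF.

OFF

Diaminopimelate is absent, so VelM is inactive.
Mn²⁺ is present, so MibM is active.
No repressor is bound and MibM is active, so *morA* is transcribed.
So MorA is produced and active.
Mevalonate is absent, so KepZ is active.
With repressor KepZ bound, *lomT* is not transcribed.
So LomT is not produced.
Required activator LomT is absent, so *velV* is not transcribed.
So VelV is not produced.
With repressor MorA bound, *kosL* is not transcribed.
So KosL is not produced.
Fuculose is present, so IrpT is active.
With repressor IrpT bound, *lutQ* is not transcribed.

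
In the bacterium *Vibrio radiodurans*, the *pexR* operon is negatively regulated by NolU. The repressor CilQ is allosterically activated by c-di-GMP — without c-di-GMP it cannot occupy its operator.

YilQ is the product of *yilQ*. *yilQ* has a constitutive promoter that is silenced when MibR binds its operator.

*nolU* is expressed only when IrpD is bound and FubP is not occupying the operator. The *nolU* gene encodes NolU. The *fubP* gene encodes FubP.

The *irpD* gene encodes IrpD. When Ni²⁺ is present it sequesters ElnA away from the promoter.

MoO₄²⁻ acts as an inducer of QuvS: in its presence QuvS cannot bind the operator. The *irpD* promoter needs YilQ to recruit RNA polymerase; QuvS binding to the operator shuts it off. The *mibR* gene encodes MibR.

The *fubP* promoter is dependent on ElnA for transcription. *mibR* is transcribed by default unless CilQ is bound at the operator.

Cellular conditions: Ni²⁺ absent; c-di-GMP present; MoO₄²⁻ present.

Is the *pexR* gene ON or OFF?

ON

c-di-GMP is present, so CilQ is active.
With repressor CilQ bound, *mibR* is not transcribed.
So MibR is not produced.
With no repressor bound, *yilQ* is transcribed.
So YilQ is produced and active.
MoO₄²⁻ is present, so QuvS is inactive.
No repressor is bound and YilQ is active, so *irpD* is transcribed.
So IrpD is produced and active.
Ni²⁺ is absent, so ElnA is active.
No repressor is bound and ElnA is active, so *fubP* is transcribed.
So FubP is produced and active.
With repressor FubP bound, *nolU* is not transcribed.
So NolU is not produced.
With no repressor bound, *pexR* is transcribed.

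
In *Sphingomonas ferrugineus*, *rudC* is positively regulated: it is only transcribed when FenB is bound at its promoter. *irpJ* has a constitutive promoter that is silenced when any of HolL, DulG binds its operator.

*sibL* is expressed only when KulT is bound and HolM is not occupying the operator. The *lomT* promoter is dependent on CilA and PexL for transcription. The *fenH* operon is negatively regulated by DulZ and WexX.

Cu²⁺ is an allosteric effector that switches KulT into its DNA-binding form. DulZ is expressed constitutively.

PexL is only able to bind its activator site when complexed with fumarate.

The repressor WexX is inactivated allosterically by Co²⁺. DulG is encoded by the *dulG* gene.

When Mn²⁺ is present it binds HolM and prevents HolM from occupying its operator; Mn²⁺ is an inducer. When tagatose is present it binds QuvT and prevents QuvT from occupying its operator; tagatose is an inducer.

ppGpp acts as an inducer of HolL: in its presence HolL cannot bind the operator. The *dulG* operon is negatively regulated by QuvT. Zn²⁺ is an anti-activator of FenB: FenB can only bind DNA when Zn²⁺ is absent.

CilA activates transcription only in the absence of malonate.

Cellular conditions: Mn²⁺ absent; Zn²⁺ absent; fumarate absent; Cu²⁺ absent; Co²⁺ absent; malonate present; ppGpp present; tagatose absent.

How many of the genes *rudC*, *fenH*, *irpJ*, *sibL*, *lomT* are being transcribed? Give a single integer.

2

Zn²⁺ is absent, so FenB is active.
No repressor is bound and FenB is active, so *rudC* is transcribed.
→ *rudC* is ON.
DulZ is produced constitutively and is active.
Co²⁺ is absent, so WexX is active.
With repressor DulZ bound, *fenH* is not transcribed.
→ *fenH* is OFF.
ppGpp is present, so HolL is inactive.
Tagatose is absent, so QuvT is active.
With repressor QuvT bound, *dulG* is not transcribed.
So DulG is not produced.
With no repressor bound, *irpJ* is transcribed.
→ *irpJ* is ON.
Mn²⁺ is absent, so HolM is active.
Cu²⁺ is absent, so KulT is inactive.
With repressor HolM bound, *sibL* is not transcribed.
→ *sibL* is OFF.
Malonate is present, so CilA is inactive.
Fumarate is absent, so PexL is inactive.
Required activator CilA is absent, so *lomT* is not transcribed.
→ *lomT* is OFF.
2 of the 5 genes are transcribed.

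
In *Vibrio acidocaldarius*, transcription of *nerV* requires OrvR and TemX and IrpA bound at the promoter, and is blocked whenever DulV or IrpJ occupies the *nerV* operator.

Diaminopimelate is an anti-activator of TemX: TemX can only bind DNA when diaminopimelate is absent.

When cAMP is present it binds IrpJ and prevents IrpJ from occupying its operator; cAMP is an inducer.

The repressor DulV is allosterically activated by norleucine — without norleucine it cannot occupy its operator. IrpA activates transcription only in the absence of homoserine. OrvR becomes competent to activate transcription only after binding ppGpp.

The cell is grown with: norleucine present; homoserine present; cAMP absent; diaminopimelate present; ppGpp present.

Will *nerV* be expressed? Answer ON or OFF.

ppGpp is present, so OrvR is active.
Norleucine is present, so DulV is active.
Diaminopimelate is present, so TemX is inactive.
cAMP is absent, so IrpJ is active.
Homoserine is present, so IrpA is inactive.
With repressor DulV bound, *nerV* is not transcribed.

OFF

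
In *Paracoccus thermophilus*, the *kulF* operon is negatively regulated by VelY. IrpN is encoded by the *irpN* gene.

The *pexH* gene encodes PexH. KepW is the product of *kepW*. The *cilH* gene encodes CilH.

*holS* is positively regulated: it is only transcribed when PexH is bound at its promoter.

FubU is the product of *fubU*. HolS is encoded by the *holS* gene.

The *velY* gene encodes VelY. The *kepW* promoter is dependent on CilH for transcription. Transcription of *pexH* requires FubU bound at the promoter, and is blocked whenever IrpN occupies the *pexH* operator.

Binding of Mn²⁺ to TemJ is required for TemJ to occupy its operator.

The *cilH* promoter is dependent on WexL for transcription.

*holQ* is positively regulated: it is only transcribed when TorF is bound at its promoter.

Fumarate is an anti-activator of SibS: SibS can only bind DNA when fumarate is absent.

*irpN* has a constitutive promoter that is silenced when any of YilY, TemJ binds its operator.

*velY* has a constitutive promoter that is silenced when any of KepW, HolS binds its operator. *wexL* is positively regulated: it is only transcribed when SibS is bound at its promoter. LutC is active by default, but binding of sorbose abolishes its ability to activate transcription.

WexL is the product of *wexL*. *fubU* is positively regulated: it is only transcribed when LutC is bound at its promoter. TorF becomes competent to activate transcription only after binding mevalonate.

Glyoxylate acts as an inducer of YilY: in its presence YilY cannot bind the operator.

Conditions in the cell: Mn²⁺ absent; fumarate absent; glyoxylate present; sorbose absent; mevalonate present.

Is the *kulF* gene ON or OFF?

Fumarate is absent, so SibS is active.
No repressor is bound and SibS is active, so *wexL* is transcribed.
So WexL is produced and active.
No repressor is bound and WexL is active, so *cilH* is transcribed.
So CilH is produced and active.
No repressor is bound and CilH is active, so *kepW* is transcribed.
So KepW is produced and active.
Glyoxylate is present, so YilY is inactive.
Mn²⁺ is absent, so TemJ is inactive.
With no repressor bound, *irpN* is transcribed.
So IrpN is produced and active.
Sorbose is absent, so LutC is active.
No repressor is bound and LutC is active, so *fubU* is transcribed.
So FubU is produced and active.
With repressor IrpN bound, *pexH* is not transcribed.
So PexH is not produced.
Required activator PexH is absent, so *holS* is not transcribed.
So HolS is not produced.
With repressor KepW bound, *velY* is not transcribed.
So VelY is not produced.
With no repressor bound, *kulF* is transcribed.

ON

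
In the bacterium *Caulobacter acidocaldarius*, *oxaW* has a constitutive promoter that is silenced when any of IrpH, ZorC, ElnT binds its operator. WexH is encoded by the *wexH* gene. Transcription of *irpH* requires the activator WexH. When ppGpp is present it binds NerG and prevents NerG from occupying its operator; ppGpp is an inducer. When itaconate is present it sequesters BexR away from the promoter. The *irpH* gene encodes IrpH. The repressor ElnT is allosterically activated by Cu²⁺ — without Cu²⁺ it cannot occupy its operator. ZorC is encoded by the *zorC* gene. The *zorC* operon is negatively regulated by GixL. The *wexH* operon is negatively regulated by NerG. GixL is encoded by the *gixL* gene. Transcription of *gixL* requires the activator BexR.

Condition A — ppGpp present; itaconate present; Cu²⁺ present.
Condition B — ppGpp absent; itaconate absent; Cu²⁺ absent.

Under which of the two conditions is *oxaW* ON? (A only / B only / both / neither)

B only

Condition A:
ppGpp is present, so NerG is inactive.
With no repressor bound, *wexH* is transcribed.
So WexH is produced and active.
No repressor is bound and WexH is active, so *irpH* is transcribed.
So IrpH is produced and active.
Itaconate is present, so BexR is inactive.
Required activator BexR is absent, so *gixL* is not transcribed.
So GixL is not produced.
With no repressor bound, *zorC* is transcribed.
So ZorC is produced and active.
Cu²⁺ is present, so ElnT is active.
With repressor IrpH bound, *oxaW* is not transcribed.
→ *oxaW* is OFF in A.
Condition B:
ppGpp is absent, so NerG is active.
With repressor NerG bound, *wexH* is not transcribed.
So WexH is not produced.
Required activator WexH is absent, so *irpH* is not transcribed.
So IrpH is not produced.
Itaconate is absent, so BexR is active.
No repressor is bound and BexR is active, so *gixL* is transcribed.
So GixL is produced and active.
With repressor GixL bound, *zorC* is not transcribed.
So ZorC is not produced.
Cu²⁺ is absent, so ElnT is inactive.
With no repressor bound, *oxaW* is transcribed.
→ *oxaW* is ON in B.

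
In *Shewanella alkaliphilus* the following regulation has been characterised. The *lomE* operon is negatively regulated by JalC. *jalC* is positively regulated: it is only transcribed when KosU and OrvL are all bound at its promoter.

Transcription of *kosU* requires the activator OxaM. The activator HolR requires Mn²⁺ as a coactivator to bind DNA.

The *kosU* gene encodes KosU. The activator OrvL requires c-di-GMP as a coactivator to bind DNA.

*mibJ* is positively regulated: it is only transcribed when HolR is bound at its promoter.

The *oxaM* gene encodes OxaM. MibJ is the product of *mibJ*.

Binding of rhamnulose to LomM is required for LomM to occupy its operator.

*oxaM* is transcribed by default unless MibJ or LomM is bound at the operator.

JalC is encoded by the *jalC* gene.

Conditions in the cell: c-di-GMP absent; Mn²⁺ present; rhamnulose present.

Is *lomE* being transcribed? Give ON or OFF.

ON

Mn²⁺ is present, so HolR is active.
No repressor is bound and HolR is active, so *mibJ* is transcribed.
So MibJ is produced and active.
Rhamnulose is present, so LomM is active.
With repressor MibJ bound, *oxaM* is not transcribed.
So OxaM is not produced.
Required activator OxaM is absent, so *kosU* is not transcribed.
So KosU is not produced.
c-di-GMP is absent, so OrvL is inactive.
Required activator KosU is absent, so *jalC* is not transcribed.
So JalC is not produced.
With no repressor bound, *lomE* is transcribed.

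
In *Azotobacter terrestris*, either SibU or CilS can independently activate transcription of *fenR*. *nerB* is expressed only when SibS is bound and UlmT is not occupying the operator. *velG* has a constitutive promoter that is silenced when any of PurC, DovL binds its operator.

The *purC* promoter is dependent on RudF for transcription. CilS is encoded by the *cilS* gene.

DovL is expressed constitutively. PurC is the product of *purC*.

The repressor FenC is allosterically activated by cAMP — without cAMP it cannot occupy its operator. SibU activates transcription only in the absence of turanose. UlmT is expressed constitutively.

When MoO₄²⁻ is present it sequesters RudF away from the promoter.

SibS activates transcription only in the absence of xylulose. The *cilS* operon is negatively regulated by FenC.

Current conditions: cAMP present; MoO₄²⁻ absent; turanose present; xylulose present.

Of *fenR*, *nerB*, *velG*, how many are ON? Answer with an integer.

Turanose is present, so SibU is inactive.
cAMP is present, so FenC is active.
With repressor FenC bound, *cilS* is not transcribed.
So CilS is not produced.
No activator is available at the *fenR* promoter, so *fenR* is not transcribed.
→ *fenR* is OFF.
Xylulose is present, so SibS is inactive.
UlmT is produced constitutively and is active.
With repressor UlmT bound, *nerB* is not transcribed.
→ *nerB* is OFF.
MoO₄²⁻ is absent, so RudF is active.
No repressor is bound and RudF is active, so *purC* is transcribed.
So PurC is produced and active.
DovL is produced constitutively and is active.
With repressor PurC bound, *velG* is not transcribed.
→ *velG* is OFF.
0 of the 3 genes are transcribed.

0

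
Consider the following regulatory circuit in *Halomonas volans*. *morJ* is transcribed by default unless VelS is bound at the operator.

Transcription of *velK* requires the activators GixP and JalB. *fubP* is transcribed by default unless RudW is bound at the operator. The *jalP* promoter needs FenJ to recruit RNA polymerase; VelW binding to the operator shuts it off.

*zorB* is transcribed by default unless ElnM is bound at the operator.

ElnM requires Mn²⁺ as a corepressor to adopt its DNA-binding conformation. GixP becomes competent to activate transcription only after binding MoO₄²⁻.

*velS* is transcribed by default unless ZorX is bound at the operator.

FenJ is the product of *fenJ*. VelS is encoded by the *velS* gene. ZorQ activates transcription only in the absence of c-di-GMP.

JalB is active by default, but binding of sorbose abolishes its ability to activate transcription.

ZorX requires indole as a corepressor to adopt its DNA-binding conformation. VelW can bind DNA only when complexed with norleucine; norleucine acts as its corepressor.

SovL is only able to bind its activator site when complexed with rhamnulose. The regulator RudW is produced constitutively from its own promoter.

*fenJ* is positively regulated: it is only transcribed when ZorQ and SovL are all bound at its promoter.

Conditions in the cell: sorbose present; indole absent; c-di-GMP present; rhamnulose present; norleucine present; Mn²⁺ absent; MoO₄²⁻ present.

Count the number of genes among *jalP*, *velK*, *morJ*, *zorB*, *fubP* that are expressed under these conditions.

1

c-di-GMP is present, so ZorQ is inactive.
Rhamnulose is present, so SovL is active.
Required activator ZorQ is absent, so *fenJ* is not transcribed.
So FenJ is not produced.
Norleucine is present, so VelW is active.
With repressor VelW bound, *jalP* is not transcribed.
→ *jalP* is OFF.
MoO₄²⁻ is present, so GixP is active.
Sorbose is present, so JalB is inactive.
Required activator JalB is absent, so *velK* is not transcribed.
→ *velK* is OFF.
Indole is absent, so ZorX is inactive.
With no repressor bound, *velS* is transcribed.
So VelS is produced and active.
With repressor VelS bound, *morJ* is not transcribed.
→ *morJ* is OFF.
Mn²⁺ is absent, so ElnM is inactive.
With no repressor bound, *zorB* is transcribed.
→ *zorB* is ON.
RudW is produced constitutively and is active.
With repressor RudW bound, *fubP* is not transcribed.
→ *fubP* is OFF.
1 of the 5 genes is transcribed.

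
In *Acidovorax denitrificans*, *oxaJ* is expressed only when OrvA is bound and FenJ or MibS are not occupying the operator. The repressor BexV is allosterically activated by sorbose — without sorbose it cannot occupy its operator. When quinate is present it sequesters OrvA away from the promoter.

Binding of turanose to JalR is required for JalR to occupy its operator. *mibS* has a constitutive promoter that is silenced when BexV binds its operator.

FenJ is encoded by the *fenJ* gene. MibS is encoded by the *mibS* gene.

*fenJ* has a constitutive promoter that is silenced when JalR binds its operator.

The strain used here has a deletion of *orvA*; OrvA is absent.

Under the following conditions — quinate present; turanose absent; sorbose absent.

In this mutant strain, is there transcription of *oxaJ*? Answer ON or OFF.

Turanose is absent, so JalR is inactive.
With no repressor bound, *fenJ* is transcribed.
So FenJ is produced and active.
OrvA is non-functional in this strain, so it has no effect.
Sorbose is absent, so BexV is inactive.
With no repressor bound, *mibS* is transcribed.
So MibS is produced and active.
With repressor FenJ bound, *oxaJ* is not transcribed.

OFF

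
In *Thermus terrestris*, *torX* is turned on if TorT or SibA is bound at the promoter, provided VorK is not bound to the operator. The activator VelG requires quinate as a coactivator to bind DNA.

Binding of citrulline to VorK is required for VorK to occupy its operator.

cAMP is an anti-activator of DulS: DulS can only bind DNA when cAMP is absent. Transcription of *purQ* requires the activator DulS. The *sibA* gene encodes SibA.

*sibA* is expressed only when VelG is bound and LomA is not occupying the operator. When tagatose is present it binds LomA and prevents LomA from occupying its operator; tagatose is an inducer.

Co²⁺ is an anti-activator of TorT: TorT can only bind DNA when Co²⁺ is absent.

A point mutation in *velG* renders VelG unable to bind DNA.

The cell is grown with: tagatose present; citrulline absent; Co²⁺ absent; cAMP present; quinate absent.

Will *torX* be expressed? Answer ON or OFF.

Co²⁺ is absent, so TorT is active.
Citrulline is absent, so VorK is inactive.
Tagatose is present, so LomA is inactive.
VelG is non-functional in this strain, so it has no effect.
Required activator VelG is absent, so *sibA* is not transcribed.
So SibA is not produced.
Activator TorT is present, so *torX* is transcribed.

ON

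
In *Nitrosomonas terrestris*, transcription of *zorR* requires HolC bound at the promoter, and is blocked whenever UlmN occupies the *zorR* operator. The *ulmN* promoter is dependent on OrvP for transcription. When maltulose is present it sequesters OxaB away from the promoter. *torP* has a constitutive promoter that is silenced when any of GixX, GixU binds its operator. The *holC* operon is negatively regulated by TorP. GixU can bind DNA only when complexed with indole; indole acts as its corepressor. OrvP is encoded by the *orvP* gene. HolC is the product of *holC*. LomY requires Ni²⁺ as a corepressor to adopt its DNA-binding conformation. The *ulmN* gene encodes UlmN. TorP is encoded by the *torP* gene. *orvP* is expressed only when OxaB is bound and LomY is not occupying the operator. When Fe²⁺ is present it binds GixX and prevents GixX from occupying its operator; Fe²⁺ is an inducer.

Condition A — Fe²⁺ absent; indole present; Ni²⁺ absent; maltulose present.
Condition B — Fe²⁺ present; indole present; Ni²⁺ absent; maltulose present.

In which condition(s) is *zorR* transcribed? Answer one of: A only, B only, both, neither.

Condition A:
Fe²⁺ is absent, so GixX is active.
Indole is present, so GixU is active.
With repressor GixX bound, *torP* is not transcribed.
So TorP is not produced.
With no repressor bound, *holC* is transcribed.
So HolC is produced and active.
Ni²⁺ is absent, so LomY is inactive.
Maltulose is present, so OxaB is inactive.
Required activator OxaB is absent, so *orvP* is not transcribed.
So OrvP is not produced.
Required activator OrvP is absent, so *ulmN* is not transcribed.
So UlmN is not produced.
No repressor is bound and HolC is active, so *zorR* is transcribed.
→ *zorR* is ON in A.
Condition B:
Fe²⁺ is present, so GixX is inactive.
Indole is present, so GixU is active.
With repressor GixU bound, *torP* is not transcribed.
So TorP is not produced.
With no repressor bound, *holC* is transcribed.
So HolC is produced and active.
Ni²⁺ is absent, so LomY is inactive.
Maltulose is present, so OxaB is inactive.
Required activator OxaB is absent, so *orvP* is not transcribed.
So OrvP is not produced.
Required activator OrvP is absent, so *ulmN* is not transcribed.
So UlmN is not produced.
No repressor is bound and HolC is active, so *zorR* is transcribed.
→ *zorR* is ON in B.

both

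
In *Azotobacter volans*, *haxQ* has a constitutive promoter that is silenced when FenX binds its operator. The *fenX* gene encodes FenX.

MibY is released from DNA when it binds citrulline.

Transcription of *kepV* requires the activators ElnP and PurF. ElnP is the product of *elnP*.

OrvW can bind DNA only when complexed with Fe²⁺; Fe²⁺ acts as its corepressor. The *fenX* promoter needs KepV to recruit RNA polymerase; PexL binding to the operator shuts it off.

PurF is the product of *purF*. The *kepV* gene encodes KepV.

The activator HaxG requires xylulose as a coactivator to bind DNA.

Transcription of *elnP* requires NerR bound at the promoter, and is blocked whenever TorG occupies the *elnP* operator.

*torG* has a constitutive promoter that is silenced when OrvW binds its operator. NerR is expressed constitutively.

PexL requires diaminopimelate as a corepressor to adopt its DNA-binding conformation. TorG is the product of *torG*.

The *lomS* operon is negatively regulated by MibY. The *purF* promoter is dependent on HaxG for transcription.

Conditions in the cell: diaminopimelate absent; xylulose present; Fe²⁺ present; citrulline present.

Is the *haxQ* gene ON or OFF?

OFF

Fe²⁺ is present, so OrvW is active.
With repressor OrvW bound, *torG* is not transcribed.
So TorG is not produced.
NerR is produced constitutively and is active.
No repressor is bound and NerR is active, so *elnP* is transcribed.
So ElnP is produced and active.
Xylulose is present, so HaxG is active.
No repressor is bound and HaxG is active, so *purF* is transcribed.
So PurF is produced and active.
No repressor is bound and ElnP and PurF are active, so *kepV* is transcribed.
So KepV is produced and active.
Diaminopimelate is absent, so PexL is inactive.
No repressor is bound and KepV is active, so *fenX* is transcribed.
So FenX is produced and active.
With repressor FenX bound, *haxQ* is not transcribed.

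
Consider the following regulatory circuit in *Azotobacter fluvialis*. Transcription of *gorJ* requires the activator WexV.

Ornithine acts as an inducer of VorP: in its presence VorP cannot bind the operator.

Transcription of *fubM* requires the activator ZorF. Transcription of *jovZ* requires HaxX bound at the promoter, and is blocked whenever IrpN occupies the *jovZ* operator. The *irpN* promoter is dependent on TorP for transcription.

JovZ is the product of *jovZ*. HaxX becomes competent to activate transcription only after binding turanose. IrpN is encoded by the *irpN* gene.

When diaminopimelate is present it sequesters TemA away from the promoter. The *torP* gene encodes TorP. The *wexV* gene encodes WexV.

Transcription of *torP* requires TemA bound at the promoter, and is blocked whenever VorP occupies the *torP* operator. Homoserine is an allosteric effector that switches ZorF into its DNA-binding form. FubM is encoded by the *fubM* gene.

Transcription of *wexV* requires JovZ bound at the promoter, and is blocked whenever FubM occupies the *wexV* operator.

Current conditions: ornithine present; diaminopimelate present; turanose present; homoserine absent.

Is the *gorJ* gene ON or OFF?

Ornithine is present, so VorP is inactive.
Diaminopimelate is present, so TemA is inactive.
Required activator TemA is absent, so *torP* is not transcribed.
So TorP is not produced.
Required activator TorP is absent, so *irpN* is not transcribed.
So IrpN is not produced.
Turanose is present, so HaxX is active.
No repressor is bound and HaxX is active, so *jovZ* is transcribed.
So JovZ is produced and active.
Homoserine is absent, so ZorF is inactive.
Required activator ZorF is absent, so *fubM* is not transcribed.
So FubM is not produced.
No repressor is bound and JovZ is active, so *wexV* is transcribed.
So WexV is produced and active.
No repressor is bound and WexV is active, so *gorJ* is transcribed.

ON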